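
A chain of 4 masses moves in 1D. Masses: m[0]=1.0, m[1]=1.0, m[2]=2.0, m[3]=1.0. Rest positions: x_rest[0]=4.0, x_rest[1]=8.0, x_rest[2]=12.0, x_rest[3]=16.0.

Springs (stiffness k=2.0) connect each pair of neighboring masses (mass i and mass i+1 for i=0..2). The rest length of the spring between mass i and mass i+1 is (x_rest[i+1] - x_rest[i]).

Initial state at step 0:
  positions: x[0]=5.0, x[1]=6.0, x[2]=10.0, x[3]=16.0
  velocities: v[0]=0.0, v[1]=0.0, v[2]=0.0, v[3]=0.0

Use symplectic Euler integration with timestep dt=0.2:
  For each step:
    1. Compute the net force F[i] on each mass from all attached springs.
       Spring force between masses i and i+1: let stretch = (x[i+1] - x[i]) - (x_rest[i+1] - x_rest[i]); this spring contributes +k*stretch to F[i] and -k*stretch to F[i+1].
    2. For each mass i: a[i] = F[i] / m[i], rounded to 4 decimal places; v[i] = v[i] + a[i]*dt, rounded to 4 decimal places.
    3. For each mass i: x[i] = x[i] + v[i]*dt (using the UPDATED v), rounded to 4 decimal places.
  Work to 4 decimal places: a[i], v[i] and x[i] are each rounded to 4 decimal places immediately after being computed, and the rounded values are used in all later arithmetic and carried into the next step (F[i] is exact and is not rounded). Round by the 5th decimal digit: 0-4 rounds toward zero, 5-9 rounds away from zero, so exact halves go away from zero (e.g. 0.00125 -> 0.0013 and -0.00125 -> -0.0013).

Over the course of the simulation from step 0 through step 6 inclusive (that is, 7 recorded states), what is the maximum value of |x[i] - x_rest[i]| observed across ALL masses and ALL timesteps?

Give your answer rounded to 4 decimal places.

Step 0: x=[5.0000 6.0000 10.0000 16.0000] v=[0.0000 0.0000 0.0000 0.0000]
Step 1: x=[4.7600 6.2400 10.0800 15.8400] v=[-1.2000 1.2000 0.4000 -0.8000]
Step 2: x=[4.3184 6.6688 10.2368 15.5392] v=[-2.2080 2.1440 0.7840 -1.5040]
Step 3: x=[3.7448 7.1950 10.4630 15.1342] v=[-2.8678 2.6310 1.1309 -2.0250]
Step 4: x=[3.1273 7.7066 10.7453 14.6755] v=[-3.0877 2.5581 1.4115 -2.2935]
Step 5: x=[2.5561 8.0950 11.0633 14.2224] v=[-2.8560 1.9419 1.5898 -2.2656]
Step 6: x=[2.1080 8.2777 11.3889 13.8366] v=[-2.2404 0.9137 1.6280 -1.9292]
Max displacement = 2.1634

Answer: 2.1634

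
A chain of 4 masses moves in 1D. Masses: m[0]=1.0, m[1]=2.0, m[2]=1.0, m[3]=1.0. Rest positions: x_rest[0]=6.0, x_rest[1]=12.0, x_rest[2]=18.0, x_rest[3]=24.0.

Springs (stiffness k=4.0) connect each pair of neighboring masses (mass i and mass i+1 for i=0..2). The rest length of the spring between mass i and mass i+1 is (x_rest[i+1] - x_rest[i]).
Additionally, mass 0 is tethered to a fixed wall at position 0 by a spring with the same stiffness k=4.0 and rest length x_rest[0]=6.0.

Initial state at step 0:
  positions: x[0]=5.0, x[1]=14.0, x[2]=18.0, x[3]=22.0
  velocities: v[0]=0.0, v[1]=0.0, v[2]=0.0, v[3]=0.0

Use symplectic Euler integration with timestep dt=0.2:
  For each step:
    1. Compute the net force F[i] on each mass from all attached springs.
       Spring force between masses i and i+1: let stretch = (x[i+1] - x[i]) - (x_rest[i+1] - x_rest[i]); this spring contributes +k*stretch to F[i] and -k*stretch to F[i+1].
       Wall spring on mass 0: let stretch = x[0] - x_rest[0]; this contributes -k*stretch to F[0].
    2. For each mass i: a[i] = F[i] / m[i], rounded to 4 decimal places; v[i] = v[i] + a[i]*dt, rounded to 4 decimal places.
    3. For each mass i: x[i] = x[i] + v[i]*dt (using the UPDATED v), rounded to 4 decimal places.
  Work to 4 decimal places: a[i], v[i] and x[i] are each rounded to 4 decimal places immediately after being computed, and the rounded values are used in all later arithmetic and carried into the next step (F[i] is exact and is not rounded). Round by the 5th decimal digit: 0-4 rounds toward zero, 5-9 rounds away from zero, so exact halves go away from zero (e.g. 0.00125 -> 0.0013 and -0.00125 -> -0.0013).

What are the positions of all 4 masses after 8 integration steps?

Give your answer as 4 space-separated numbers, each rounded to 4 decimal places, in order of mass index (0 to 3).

Answer: 3.9430 11.1688 18.3578 25.8346

Derivation:
Step 0: x=[5.0000 14.0000 18.0000 22.0000] v=[0.0000 0.0000 0.0000 0.0000]
Step 1: x=[5.6400 13.6000 18.0000 22.3200] v=[3.2000 -2.0000 0.0000 1.6000]
Step 2: x=[6.6512 12.9152 17.9872 22.9088] v=[5.0560 -3.4240 -0.0640 2.9440]
Step 3: x=[7.6004 12.1350 17.9503 23.6701] v=[4.7462 -3.9008 -0.1843 3.8067]
Step 4: x=[8.0591 11.4573 17.8982 24.4763] v=[2.2936 -3.3885 -0.2607 4.0309]
Step 5: x=[7.7721 11.0230 17.8680 25.1900] v=[-1.4351 -2.1714 -0.1509 3.5684]
Step 6: x=[6.7617 10.8762 17.9141 25.6922] v=[-5.0521 -0.7338 0.2307 2.5108]
Step 7: x=[5.3277 10.9633 18.0787 25.9099] v=[-7.1699 0.4356 0.8229 1.0883]
Step 8: x=[3.9430 11.1688 18.3578 25.8346] v=[-6.9236 1.0275 1.3955 -0.3767]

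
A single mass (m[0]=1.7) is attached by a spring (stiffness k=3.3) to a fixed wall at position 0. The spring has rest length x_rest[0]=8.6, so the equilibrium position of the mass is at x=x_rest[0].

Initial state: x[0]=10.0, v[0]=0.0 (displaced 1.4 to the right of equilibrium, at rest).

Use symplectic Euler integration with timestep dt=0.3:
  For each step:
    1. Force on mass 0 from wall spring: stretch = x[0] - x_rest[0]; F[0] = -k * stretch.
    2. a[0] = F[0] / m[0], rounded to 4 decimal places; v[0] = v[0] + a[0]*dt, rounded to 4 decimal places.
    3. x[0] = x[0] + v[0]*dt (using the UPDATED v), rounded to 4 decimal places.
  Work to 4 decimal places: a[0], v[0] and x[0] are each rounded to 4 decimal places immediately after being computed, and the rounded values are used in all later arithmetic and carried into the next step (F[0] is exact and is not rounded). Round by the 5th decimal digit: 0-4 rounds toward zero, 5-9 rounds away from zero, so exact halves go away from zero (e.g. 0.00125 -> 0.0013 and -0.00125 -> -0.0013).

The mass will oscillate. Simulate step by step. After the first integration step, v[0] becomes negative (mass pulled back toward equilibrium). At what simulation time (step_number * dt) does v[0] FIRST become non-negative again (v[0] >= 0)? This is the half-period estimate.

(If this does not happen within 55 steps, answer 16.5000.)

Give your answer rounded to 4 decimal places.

Answer: 2.4000

Derivation:
Step 0: x=[10.0000] v=[0.0000]
Step 1: x=[9.7554] v=[-0.8153]
Step 2: x=[9.3090] v=[-1.4881]
Step 3: x=[8.7387] v=[-1.9010]
Step 4: x=[8.1442] v=[-1.9818]
Step 5: x=[7.6293] v=[-1.7164]
Step 6: x=[7.2840] v=[-1.1511]
Step 7: x=[7.1686] v=[-0.3847]
Step 8: x=[7.3033] v=[0.4489]
First v>=0 after going negative at step 8, time=2.4000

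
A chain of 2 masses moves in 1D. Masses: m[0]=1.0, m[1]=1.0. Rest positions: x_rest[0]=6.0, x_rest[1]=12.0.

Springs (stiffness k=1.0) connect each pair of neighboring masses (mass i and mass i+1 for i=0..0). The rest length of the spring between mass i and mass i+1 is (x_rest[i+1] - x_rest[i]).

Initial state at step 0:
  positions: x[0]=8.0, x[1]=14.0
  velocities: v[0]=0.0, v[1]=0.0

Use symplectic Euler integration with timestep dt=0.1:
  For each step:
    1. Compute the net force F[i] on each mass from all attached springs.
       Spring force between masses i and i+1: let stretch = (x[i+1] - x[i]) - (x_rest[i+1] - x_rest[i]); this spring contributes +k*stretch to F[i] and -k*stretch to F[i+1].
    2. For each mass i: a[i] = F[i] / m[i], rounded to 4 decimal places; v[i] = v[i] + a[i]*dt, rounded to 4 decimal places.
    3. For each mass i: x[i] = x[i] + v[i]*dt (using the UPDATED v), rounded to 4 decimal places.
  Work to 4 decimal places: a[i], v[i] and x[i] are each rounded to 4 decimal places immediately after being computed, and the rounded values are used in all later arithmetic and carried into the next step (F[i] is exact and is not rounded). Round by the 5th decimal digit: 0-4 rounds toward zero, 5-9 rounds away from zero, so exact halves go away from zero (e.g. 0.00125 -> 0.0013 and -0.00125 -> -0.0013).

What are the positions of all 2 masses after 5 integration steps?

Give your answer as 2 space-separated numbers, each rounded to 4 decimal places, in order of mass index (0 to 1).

Answer: 8.0000 14.0000

Derivation:
Step 0: x=[8.0000 14.0000] v=[0.0000 0.0000]
Step 1: x=[8.0000 14.0000] v=[0.0000 0.0000]
Step 2: x=[8.0000 14.0000] v=[0.0000 0.0000]
Step 3: x=[8.0000 14.0000] v=[0.0000 0.0000]
Step 4: x=[8.0000 14.0000] v=[0.0000 0.0000]
Step 5: x=[8.0000 14.0000] v=[0.0000 0.0000]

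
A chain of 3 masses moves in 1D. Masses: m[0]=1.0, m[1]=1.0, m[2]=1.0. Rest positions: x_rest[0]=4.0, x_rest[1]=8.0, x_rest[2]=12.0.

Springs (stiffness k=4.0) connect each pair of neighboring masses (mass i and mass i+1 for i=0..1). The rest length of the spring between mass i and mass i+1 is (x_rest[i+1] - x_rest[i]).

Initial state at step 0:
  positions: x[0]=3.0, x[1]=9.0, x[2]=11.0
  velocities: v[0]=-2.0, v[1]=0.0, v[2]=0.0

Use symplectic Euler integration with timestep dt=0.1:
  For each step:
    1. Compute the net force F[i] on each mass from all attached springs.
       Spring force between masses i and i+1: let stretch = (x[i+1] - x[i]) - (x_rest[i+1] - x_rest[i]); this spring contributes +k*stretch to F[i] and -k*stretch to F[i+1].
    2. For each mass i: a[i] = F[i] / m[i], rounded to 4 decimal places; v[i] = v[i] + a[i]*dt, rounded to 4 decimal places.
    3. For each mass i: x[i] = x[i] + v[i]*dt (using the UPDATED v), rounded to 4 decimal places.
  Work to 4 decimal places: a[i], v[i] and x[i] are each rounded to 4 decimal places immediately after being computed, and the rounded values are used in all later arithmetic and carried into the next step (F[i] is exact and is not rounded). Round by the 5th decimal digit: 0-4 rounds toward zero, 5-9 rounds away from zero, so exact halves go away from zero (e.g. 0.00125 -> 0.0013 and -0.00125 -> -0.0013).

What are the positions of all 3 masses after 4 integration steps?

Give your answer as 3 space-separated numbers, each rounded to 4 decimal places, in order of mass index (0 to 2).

Answer: 2.9401 7.5978 11.6620

Derivation:
Step 0: x=[3.0000 9.0000 11.0000] v=[-2.0000 0.0000 0.0000]
Step 1: x=[2.8800 8.8400 11.0800] v=[-1.2000 -1.6000 0.8000]
Step 2: x=[2.8384 8.5312 11.2304] v=[-0.4160 -3.0880 1.5040]
Step 3: x=[2.8645 8.1027 11.4328] v=[0.2611 -4.2854 2.0243]
Step 4: x=[2.9401 7.5978 11.6620] v=[0.7564 -5.0486 2.2923]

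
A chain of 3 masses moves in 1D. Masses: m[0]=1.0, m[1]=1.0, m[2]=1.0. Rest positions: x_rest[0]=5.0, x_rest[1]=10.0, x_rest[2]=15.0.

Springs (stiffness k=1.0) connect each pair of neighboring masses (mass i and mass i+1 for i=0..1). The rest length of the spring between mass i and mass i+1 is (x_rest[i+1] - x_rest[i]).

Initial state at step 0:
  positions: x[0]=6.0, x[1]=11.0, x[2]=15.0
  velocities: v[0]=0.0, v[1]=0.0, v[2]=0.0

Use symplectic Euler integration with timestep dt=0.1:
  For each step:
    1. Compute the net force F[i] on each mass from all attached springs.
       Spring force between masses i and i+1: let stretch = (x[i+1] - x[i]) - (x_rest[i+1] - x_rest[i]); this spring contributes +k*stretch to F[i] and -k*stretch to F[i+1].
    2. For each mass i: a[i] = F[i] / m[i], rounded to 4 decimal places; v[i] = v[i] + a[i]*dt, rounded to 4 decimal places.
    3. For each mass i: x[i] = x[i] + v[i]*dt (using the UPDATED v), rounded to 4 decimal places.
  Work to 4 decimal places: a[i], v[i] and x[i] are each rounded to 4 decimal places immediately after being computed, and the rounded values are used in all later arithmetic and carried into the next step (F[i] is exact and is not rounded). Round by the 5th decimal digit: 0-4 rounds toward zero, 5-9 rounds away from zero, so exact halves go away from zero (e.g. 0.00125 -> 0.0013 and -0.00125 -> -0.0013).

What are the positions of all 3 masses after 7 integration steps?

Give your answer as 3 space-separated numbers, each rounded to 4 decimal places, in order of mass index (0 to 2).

Step 0: x=[6.0000 11.0000 15.0000] v=[0.0000 0.0000 0.0000]
Step 1: x=[6.0000 10.9900 15.0100] v=[0.0000 -0.1000 0.1000]
Step 2: x=[5.9999 10.9703 15.0298] v=[-0.0010 -0.1970 0.1980]
Step 3: x=[5.9995 10.9415 15.0590] v=[-0.0040 -0.2881 0.2921]
Step 4: x=[5.9985 10.9044 15.0970] v=[-0.0098 -0.3706 0.3804]
Step 5: x=[5.9966 10.8602 15.1431] v=[-0.0192 -0.4419 0.4611]
Step 6: x=[5.9933 10.8102 15.1964] v=[-0.0328 -0.5000 0.5328]
Step 7: x=[5.9882 10.7559 15.2558] v=[-0.0511 -0.5431 0.5942]

Answer: 5.9882 10.7559 15.2558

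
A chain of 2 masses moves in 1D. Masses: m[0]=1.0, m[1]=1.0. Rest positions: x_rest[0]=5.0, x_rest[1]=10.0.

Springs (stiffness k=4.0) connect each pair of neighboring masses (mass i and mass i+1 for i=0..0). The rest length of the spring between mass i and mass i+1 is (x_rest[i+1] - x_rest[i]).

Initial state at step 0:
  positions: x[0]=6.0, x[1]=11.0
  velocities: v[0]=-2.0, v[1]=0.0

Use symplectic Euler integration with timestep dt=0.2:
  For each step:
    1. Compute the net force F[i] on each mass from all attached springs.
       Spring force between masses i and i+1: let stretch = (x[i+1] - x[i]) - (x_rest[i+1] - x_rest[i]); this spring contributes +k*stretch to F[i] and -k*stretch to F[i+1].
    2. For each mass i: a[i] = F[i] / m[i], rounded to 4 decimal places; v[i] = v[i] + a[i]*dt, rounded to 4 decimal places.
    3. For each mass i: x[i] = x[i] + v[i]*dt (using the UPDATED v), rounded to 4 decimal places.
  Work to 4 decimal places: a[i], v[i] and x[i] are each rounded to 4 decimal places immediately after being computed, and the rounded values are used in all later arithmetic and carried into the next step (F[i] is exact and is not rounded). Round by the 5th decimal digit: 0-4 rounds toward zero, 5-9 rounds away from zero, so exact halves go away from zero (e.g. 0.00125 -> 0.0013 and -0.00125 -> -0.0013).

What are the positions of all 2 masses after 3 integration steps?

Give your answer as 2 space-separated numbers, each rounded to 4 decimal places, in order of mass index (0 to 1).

Answer: 5.0355 10.7645

Derivation:
Step 0: x=[6.0000 11.0000] v=[-2.0000 0.0000]
Step 1: x=[5.6000 11.0000] v=[-2.0000 0.0000]
Step 2: x=[5.2640 10.9360] v=[-1.6800 -0.3200]
Step 3: x=[5.0355 10.7645] v=[-1.1424 -0.8576]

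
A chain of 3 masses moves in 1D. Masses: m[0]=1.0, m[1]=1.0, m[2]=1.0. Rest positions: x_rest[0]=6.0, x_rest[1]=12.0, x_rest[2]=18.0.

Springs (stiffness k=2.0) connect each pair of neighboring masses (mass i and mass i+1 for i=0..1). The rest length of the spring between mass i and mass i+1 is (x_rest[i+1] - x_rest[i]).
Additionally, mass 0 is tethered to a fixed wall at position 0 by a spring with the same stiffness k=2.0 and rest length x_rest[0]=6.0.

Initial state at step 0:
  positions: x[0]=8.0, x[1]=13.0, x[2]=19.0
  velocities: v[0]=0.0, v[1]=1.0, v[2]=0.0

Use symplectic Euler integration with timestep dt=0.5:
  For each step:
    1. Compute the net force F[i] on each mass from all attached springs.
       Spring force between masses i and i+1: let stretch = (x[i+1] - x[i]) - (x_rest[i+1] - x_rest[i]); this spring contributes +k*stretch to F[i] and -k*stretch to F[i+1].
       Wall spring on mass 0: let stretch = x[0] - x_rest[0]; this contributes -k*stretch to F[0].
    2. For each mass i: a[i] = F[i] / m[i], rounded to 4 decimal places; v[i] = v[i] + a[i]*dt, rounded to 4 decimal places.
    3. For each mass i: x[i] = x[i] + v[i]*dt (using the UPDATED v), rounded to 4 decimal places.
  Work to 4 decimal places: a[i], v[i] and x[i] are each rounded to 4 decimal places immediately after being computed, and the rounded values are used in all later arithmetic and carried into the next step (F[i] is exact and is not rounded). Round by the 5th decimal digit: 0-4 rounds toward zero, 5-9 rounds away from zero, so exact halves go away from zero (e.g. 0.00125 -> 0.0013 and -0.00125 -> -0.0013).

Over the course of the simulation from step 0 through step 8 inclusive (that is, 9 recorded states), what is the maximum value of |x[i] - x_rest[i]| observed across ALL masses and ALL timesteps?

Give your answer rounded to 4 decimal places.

Answer: 2.1250

Derivation:
Step 0: x=[8.0000 13.0000 19.0000] v=[0.0000 1.0000 0.0000]
Step 1: x=[6.5000 14.0000 19.0000] v=[-3.0000 2.0000 0.0000]
Step 2: x=[5.5000 13.7500 19.5000] v=[-2.0000 -0.5000 1.0000]
Step 3: x=[5.8750 12.2500 20.1250] v=[0.7500 -3.0000 1.2500]
Step 4: x=[6.5000 11.5000 19.8125] v=[1.2500 -1.5000 -0.6250]
Step 5: x=[6.3750 12.4063 18.3438] v=[-0.2500 1.8125 -2.9375]
Step 6: x=[6.0782 13.2657 16.9063] v=[-0.5937 1.7187 -2.8750]
Step 7: x=[6.3360 12.3516 16.6485] v=[0.5156 -1.8282 -0.5156]
Step 8: x=[6.4336 10.5782 17.2423] v=[0.1952 -3.5469 1.1875]
Max displacement = 2.1250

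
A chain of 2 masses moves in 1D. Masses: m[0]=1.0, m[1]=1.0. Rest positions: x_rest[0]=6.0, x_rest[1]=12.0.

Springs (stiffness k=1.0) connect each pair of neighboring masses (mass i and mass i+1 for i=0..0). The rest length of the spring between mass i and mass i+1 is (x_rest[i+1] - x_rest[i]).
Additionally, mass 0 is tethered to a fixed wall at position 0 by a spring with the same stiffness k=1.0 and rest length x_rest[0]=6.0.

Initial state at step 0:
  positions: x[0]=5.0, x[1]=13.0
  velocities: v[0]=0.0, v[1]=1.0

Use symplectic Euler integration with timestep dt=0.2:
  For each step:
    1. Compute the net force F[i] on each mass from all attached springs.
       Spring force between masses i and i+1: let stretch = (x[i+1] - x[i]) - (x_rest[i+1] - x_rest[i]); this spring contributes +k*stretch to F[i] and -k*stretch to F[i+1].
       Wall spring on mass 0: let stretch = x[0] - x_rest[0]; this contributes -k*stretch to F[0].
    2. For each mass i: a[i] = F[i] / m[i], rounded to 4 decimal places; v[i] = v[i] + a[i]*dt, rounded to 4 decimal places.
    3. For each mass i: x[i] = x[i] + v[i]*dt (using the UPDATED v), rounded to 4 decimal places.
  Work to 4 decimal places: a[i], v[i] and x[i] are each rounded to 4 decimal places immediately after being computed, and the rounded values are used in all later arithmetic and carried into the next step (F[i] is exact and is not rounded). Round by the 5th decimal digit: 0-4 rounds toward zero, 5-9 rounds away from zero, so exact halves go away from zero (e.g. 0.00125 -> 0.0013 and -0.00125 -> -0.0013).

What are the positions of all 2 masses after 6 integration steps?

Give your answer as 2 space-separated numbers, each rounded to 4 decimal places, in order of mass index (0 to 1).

Answer: 6.9605 12.7675

Derivation:
Step 0: x=[5.0000 13.0000] v=[0.0000 1.0000]
Step 1: x=[5.1200 13.1200] v=[0.6000 0.6000]
Step 2: x=[5.3552 13.1600] v=[1.1760 0.2000]
Step 3: x=[5.6884 13.1278] v=[1.6659 -0.1610]
Step 4: x=[6.0916 13.0380] v=[2.0161 -0.4489]
Step 5: x=[6.5290 12.9104] v=[2.1871 -0.6382]
Step 6: x=[6.9605 12.7675] v=[2.1576 -0.7145]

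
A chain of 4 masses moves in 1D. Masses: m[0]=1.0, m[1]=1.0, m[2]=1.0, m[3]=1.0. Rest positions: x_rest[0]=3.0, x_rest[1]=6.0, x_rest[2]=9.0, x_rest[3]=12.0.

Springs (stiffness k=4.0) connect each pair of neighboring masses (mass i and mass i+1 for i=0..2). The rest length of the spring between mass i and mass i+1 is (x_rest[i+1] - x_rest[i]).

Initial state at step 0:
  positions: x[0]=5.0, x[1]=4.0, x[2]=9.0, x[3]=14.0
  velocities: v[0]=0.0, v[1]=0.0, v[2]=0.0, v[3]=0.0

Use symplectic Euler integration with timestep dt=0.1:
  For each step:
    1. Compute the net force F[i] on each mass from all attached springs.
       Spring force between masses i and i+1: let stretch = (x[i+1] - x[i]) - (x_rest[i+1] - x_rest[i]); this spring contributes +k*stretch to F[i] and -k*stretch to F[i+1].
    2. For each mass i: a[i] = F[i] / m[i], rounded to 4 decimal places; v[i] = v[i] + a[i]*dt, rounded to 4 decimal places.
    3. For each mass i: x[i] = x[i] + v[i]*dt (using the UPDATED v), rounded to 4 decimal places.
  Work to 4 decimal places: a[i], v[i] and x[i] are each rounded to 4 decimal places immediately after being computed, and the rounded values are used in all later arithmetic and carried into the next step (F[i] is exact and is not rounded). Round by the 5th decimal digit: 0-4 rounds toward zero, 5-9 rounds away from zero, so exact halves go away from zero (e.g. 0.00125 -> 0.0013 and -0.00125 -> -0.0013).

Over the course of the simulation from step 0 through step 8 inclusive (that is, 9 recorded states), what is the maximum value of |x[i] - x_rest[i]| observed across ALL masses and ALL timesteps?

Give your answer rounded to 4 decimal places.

Answer: 2.4592

Derivation:
Step 0: x=[5.0000 4.0000 9.0000 14.0000] v=[0.0000 0.0000 0.0000 0.0000]
Step 1: x=[4.8400 4.2400 9.0000 13.9200] v=[-1.6000 2.4000 0.0000 -0.8000]
Step 2: x=[4.5360 4.6944 9.0064 13.7632] v=[-3.0400 4.5440 0.0640 -1.5680]
Step 3: x=[4.1183 5.3149 9.0306 13.5361] v=[-4.1766 6.2054 0.2419 -2.2707]
Step 4: x=[3.6285 6.0362 9.0864 13.2488] v=[-4.8980 7.2130 0.5578 -2.8729]
Step 5: x=[3.1150 6.7832 9.1867 12.9150] v=[-5.1349 7.4700 1.0027 -3.3379]
Step 6: x=[2.6282 7.4796 9.3400 12.5521] v=[-4.8676 6.9641 1.5326 -3.6292]
Step 7: x=[2.2155 8.0564 9.5473 12.1807] v=[-4.1270 5.7677 2.0733 -3.7140]
Step 8: x=[1.9164 8.4592 9.8003 11.8240] v=[-2.9906 4.0277 2.5303 -3.5674]
Max displacement = 2.4592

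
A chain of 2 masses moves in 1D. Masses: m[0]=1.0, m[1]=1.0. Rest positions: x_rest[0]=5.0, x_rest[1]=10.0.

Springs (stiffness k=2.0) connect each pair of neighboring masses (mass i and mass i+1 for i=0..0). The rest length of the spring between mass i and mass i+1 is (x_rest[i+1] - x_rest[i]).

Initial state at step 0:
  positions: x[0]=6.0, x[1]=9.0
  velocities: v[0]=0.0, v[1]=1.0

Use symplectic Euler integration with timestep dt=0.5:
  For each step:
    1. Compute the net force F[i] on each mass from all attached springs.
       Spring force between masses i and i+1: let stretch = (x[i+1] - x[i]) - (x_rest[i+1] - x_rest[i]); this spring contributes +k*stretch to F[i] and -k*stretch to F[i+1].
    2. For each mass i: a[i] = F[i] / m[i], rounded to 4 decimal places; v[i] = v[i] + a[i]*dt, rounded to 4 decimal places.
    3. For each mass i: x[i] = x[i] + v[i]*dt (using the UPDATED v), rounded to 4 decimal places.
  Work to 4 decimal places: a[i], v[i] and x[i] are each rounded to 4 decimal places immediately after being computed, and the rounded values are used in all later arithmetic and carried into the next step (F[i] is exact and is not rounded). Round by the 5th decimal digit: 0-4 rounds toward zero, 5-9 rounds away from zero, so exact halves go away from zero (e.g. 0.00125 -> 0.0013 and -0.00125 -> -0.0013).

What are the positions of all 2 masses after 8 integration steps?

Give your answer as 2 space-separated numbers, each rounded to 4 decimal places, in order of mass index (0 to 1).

Step 0: x=[6.0000 9.0000] v=[0.0000 1.0000]
Step 1: x=[5.0000 10.5000] v=[-2.0000 3.0000]
Step 2: x=[4.2500 11.7500] v=[-1.5000 2.5000]
Step 3: x=[4.7500 11.7500] v=[1.0000 0.0000]
Step 4: x=[6.2500 10.7500] v=[3.0000 -2.0000]
Step 5: x=[7.5000 10.0000] v=[2.5000 -1.5000]
Step 6: x=[7.5000 10.5000] v=[0.0000 1.0000]
Step 7: x=[6.5000 12.0000] v=[-2.0000 3.0000]
Step 8: x=[5.7500 13.2500] v=[-1.5000 2.5000]

Answer: 5.7500 13.2500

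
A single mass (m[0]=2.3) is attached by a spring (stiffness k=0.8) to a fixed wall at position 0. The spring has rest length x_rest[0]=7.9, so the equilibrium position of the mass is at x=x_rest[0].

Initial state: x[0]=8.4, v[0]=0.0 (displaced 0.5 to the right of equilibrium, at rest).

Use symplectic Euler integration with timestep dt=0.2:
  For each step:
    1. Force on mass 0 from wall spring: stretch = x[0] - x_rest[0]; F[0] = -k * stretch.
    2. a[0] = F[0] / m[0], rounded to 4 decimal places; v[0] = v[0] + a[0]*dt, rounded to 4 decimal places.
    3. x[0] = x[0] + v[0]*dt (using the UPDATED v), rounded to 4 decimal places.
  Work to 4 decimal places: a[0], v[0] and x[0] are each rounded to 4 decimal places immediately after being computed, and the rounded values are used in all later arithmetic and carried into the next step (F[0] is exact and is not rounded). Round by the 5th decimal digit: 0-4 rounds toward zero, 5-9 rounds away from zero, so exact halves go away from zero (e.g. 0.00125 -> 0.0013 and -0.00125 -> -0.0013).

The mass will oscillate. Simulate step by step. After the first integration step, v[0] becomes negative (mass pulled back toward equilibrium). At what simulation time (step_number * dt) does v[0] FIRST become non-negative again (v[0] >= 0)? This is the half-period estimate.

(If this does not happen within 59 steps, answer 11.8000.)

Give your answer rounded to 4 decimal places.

Answer: 5.4000

Derivation:
Step 0: x=[8.4000] v=[0.0000]
Step 1: x=[8.3930] v=[-0.0348]
Step 2: x=[8.3792] v=[-0.0691]
Step 3: x=[8.3587] v=[-0.1024]
Step 4: x=[8.3318] v=[-0.1343]
Step 5: x=[8.2989] v=[-0.1643]
Step 6: x=[8.2605] v=[-0.1920]
Step 7: x=[8.2171] v=[-0.2171]
Step 8: x=[8.1693] v=[-0.2392]
Step 9: x=[8.1177] v=[-0.2579]
Step 10: x=[8.0631] v=[-0.2730]
Step 11: x=[8.0062] v=[-0.2843]
Step 12: x=[7.9479] v=[-0.2917]
Step 13: x=[7.8889] v=[-0.2950]
Step 14: x=[7.8301] v=[-0.2942]
Step 15: x=[7.7722] v=[-0.2893]
Step 16: x=[7.7161] v=[-0.2804]
Step 17: x=[7.6626] v=[-0.2676]
Step 18: x=[7.6124] v=[-0.2511]
Step 19: x=[7.5662] v=[-0.2311]
Step 20: x=[7.5246] v=[-0.2079]
Step 21: x=[7.4882] v=[-0.1818]
Step 22: x=[7.4576] v=[-0.1532]
Step 23: x=[7.4331] v=[-0.1224]
Step 24: x=[7.4151] v=[-0.0899]
Step 25: x=[7.4039] v=[-0.0562]
Step 26: x=[7.3996] v=[-0.0217]
Step 27: x=[7.4022] v=[0.0131]
First v>=0 after going negative at step 27, time=5.4000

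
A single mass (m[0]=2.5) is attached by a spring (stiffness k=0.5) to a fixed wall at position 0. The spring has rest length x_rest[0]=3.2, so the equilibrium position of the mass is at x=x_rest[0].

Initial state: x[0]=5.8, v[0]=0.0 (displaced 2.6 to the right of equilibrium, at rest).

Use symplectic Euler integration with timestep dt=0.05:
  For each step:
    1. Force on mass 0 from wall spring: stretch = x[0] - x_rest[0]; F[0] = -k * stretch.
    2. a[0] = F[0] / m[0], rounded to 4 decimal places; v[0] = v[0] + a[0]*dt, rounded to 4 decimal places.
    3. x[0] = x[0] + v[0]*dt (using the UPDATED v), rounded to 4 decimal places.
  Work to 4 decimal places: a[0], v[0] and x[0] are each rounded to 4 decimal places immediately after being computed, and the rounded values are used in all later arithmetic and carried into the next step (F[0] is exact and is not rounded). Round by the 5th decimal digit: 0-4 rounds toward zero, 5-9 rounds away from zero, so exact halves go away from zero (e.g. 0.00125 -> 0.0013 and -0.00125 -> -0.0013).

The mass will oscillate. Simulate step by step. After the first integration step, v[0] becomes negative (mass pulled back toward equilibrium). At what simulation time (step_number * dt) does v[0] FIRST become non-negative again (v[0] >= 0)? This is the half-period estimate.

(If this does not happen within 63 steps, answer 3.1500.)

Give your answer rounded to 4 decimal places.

Step 0: x=[5.8000] v=[0.0000]
Step 1: x=[5.7987] v=[-0.0260]
Step 2: x=[5.7961] v=[-0.0520]
Step 3: x=[5.7922] v=[-0.0780]
Step 4: x=[5.7870] v=[-0.1039]
Step 5: x=[5.7805] v=[-0.1298]
Step 6: x=[5.7727] v=[-0.1556]
Step 7: x=[5.7636] v=[-0.1813]
Step 8: x=[5.7533] v=[-0.2069]
Step 9: x=[5.7417] v=[-0.2324]
Step 10: x=[5.7288] v=[-0.2578]
Step 11: x=[5.7146] v=[-0.2831]
Step 12: x=[5.6992] v=[-0.3082]
Step 13: x=[5.6825] v=[-0.3332]
Step 14: x=[5.6646] v=[-0.3580]
Step 15: x=[5.6455] v=[-0.3826]
Step 16: x=[5.6251] v=[-0.4071]
Step 17: x=[5.6035] v=[-0.4314]
Step 18: x=[5.5807] v=[-0.4554]
Step 19: x=[5.5567] v=[-0.4792]
Step 20: x=[5.5316] v=[-0.5028]
Step 21: x=[5.5053] v=[-0.5261]
Step 22: x=[5.4778] v=[-0.5492]
Step 23: x=[5.4492] v=[-0.5720]
Step 24: x=[5.4195] v=[-0.5945]
Step 25: x=[5.3887] v=[-0.6167]
Step 26: x=[5.3568] v=[-0.6386]
Step 27: x=[5.3238] v=[-0.6602]
Step 28: x=[5.2897] v=[-0.6814]
Step 29: x=[5.2546] v=[-0.7023]
Step 30: x=[5.2185] v=[-0.7228]
Step 31: x=[5.1814] v=[-0.7430]
Step 32: x=[5.1433] v=[-0.7628]
Step 33: x=[5.1042] v=[-0.7822]
Step 34: x=[5.0641] v=[-0.8012]
Step 35: x=[5.0231] v=[-0.8198]
Step 36: x=[4.9812] v=[-0.8380]
Step 37: x=[4.9384] v=[-0.8558]
Step 38: x=[4.8947] v=[-0.8732]
Step 39: x=[4.8502] v=[-0.8901]
Step 40: x=[4.8049] v=[-0.9066]
Step 41: x=[4.7588] v=[-0.9227]
Step 42: x=[4.7119] v=[-0.9383]
Step 43: x=[4.6642] v=[-0.9534]
Step 44: x=[4.6158] v=[-0.9680]
Step 45: x=[4.5667] v=[-0.9822]
Step 46: x=[4.5169] v=[-0.9959]
Step 47: x=[4.4664] v=[-1.0091]
Step 48: x=[4.4153] v=[-1.0218]
Step 49: x=[4.3636] v=[-1.0340]
Step 50: x=[4.3113] v=[-1.0456]
Step 51: x=[4.2585] v=[-1.0567]
Step 52: x=[4.2051] v=[-1.0673]
Step 53: x=[4.1512] v=[-1.0774]
Step 54: x=[4.0969] v=[-1.0869]
Step 55: x=[4.0421] v=[-1.0959]
Step 56: x=[3.9869] v=[-1.1043]
Step 57: x=[3.9313] v=[-1.1122]
Step 58: x=[3.8753] v=[-1.1195]
Step 59: x=[3.8190] v=[-1.1263]
Step 60: x=[3.7624] v=[-1.1325]
Step 61: x=[3.7055] v=[-1.1381]
Step 62: x=[3.6483] v=[-1.1432]
Step 63: x=[3.5909] v=[-1.1477]
v[0] did not become non-negative within 63 steps; using fallback time=3.1500

Answer: 3.1500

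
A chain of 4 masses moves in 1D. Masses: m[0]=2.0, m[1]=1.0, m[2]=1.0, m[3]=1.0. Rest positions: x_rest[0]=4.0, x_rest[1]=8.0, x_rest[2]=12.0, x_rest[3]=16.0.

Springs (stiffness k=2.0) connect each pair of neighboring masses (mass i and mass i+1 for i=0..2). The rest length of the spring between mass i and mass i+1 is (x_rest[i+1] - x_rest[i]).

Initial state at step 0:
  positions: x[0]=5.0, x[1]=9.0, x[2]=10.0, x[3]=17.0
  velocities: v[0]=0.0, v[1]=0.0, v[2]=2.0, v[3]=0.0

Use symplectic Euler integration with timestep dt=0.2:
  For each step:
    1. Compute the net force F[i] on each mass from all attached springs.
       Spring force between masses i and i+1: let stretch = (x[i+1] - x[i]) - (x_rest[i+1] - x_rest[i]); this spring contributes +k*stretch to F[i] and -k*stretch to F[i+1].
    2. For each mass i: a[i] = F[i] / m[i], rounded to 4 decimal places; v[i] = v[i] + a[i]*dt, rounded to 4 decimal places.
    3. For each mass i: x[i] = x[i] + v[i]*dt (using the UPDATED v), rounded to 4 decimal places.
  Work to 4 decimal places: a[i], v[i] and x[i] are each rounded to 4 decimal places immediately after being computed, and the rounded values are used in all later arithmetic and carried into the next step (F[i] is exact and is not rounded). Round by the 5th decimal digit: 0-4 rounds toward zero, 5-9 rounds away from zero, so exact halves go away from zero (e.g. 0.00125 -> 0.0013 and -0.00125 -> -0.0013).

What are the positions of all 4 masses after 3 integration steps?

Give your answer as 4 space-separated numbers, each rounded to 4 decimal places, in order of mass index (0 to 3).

Answer: 4.9567 8.0395 13.2925 15.9545

Derivation:
Step 0: x=[5.0000 9.0000 10.0000 17.0000] v=[0.0000 0.0000 2.0000 0.0000]
Step 1: x=[5.0000 8.7600 10.8800 16.7600] v=[0.0000 -1.2000 4.4000 -1.2000]
Step 2: x=[4.9904 8.3888 12.0608 16.3696] v=[-0.0480 -1.8560 5.9040 -1.9520]
Step 3: x=[4.9567 8.0395 13.2925 15.9545] v=[-0.1683 -1.7466 6.1587 -2.0755]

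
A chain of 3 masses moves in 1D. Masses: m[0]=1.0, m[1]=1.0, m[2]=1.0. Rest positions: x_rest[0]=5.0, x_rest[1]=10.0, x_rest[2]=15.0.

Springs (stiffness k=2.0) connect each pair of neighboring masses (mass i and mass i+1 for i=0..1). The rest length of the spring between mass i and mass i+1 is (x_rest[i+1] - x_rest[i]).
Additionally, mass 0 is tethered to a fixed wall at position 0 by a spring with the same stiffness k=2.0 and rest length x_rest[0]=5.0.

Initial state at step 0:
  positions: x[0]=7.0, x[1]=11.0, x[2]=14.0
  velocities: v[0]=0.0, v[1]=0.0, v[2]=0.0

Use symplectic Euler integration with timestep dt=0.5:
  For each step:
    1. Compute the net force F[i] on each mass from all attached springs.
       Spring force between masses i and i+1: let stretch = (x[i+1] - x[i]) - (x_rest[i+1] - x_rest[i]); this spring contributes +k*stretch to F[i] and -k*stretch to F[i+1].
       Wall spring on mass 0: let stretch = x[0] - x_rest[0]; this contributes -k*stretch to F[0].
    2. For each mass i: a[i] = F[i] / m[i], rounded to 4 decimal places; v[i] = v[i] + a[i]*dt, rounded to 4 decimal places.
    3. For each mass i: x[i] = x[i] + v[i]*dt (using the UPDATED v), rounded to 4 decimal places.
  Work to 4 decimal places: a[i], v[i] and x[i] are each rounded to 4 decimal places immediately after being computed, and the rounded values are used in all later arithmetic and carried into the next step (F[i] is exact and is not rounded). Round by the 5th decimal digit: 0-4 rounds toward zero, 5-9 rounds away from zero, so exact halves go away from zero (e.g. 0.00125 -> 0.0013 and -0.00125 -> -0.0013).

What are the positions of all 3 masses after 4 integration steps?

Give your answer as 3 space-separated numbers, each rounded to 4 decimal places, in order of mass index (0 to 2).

Step 0: x=[7.0000 11.0000 14.0000] v=[0.0000 0.0000 0.0000]
Step 1: x=[5.5000 10.5000 15.0000] v=[-3.0000 -1.0000 2.0000]
Step 2: x=[3.7500 9.7500 16.2500] v=[-3.5000 -1.5000 2.5000]
Step 3: x=[3.1250 9.2500 16.7500] v=[-1.2500 -1.0000 1.0000]
Step 4: x=[4.0000 9.4375 16.0000] v=[1.7500 0.3750 -1.5000]

Answer: 4.0000 9.4375 16.0000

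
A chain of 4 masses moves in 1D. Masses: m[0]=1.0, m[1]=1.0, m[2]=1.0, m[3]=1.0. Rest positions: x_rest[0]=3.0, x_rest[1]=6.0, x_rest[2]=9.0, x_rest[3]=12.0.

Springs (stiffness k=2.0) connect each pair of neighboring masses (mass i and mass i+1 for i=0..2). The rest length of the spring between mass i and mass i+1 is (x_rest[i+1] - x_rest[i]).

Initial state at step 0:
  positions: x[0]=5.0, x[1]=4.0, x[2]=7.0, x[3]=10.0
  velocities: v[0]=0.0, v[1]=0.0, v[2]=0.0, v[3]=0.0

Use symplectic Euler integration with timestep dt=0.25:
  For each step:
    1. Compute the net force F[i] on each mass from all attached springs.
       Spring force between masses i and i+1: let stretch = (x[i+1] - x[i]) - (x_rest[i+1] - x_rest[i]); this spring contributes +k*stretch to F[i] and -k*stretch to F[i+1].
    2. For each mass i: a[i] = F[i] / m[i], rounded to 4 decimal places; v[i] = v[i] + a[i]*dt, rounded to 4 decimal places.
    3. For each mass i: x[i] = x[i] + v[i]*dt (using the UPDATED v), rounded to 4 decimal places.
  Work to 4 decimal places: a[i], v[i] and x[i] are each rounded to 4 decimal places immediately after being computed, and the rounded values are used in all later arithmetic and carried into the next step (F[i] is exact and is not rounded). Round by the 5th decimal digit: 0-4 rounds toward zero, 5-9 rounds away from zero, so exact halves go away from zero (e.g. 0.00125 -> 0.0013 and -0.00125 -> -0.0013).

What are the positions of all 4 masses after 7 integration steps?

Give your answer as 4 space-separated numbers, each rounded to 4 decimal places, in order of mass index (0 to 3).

Step 0: x=[5.0000 4.0000 7.0000 10.0000] v=[0.0000 0.0000 0.0000 0.0000]
Step 1: x=[4.5000 4.5000 7.0000 10.0000] v=[-2.0000 2.0000 0.0000 0.0000]
Step 2: x=[3.6250 5.3125 7.0625 10.0000] v=[-3.5000 3.2500 0.2500 0.0000]
Step 3: x=[2.5859 6.1328 7.2735 10.0078] v=[-4.1563 3.2813 0.8438 0.0313]
Step 4: x=[1.6152 6.6524 7.6837 10.0489] v=[-3.8829 2.0782 1.6406 0.1642]
Step 5: x=[0.8991 6.6712 8.2606 10.1693] v=[-2.8643 0.0753 2.3076 0.4816]
Step 6: x=[0.5295 6.1672 8.8774 10.4261] v=[-1.4783 -2.0161 2.4673 1.0273]
Step 7: x=[0.4896 5.2972 9.3491 10.8644] v=[-0.1595 -3.4799 1.8866 1.7530]

Answer: 0.4896 5.2972 9.3491 10.8644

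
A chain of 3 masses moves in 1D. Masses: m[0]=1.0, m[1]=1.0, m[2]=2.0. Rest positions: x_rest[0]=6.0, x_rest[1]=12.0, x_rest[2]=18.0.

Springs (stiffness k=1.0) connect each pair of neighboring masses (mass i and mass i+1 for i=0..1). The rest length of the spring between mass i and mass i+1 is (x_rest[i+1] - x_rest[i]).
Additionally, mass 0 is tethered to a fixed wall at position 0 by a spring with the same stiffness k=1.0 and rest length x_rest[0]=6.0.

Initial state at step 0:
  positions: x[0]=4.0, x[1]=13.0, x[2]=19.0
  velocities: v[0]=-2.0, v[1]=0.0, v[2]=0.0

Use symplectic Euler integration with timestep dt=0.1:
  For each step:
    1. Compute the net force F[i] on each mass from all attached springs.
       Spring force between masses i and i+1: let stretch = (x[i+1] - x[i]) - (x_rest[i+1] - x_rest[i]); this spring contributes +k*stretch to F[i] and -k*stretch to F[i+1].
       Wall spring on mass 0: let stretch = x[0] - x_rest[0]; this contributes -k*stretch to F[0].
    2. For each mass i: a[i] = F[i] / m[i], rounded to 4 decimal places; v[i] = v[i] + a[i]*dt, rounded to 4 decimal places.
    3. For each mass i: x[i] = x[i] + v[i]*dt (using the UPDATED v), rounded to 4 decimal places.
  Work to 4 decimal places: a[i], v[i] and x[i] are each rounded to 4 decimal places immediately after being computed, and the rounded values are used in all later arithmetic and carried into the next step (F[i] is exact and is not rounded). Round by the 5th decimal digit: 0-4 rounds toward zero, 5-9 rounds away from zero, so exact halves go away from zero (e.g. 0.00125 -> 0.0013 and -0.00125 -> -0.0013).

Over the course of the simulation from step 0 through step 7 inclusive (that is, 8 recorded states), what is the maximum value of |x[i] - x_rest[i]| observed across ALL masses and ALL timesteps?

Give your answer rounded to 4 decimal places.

Answer: 2.2906

Derivation:
Step 0: x=[4.0000 13.0000 19.0000] v=[-2.0000 0.0000 0.0000]
Step 1: x=[3.8500 12.9700 19.0000] v=[-1.5000 -0.3000 0.0000]
Step 2: x=[3.7527 12.9091 18.9999] v=[-0.9730 -0.6090 -0.0015]
Step 3: x=[3.7094 12.8175 18.9993] v=[-0.4326 -0.9156 -0.0060]
Step 4: x=[3.7201 12.6967 18.9978] v=[0.1073 -1.2082 -0.0151]
Step 5: x=[3.7834 12.5491 18.9948] v=[0.6330 -1.4758 -0.0302]
Step 6: x=[3.8965 12.3783 18.9896] v=[1.1312 -1.7078 -0.0525]
Step 7: x=[4.0555 12.1888 18.9813] v=[1.5897 -1.8949 -0.0831]
Max displacement = 2.2906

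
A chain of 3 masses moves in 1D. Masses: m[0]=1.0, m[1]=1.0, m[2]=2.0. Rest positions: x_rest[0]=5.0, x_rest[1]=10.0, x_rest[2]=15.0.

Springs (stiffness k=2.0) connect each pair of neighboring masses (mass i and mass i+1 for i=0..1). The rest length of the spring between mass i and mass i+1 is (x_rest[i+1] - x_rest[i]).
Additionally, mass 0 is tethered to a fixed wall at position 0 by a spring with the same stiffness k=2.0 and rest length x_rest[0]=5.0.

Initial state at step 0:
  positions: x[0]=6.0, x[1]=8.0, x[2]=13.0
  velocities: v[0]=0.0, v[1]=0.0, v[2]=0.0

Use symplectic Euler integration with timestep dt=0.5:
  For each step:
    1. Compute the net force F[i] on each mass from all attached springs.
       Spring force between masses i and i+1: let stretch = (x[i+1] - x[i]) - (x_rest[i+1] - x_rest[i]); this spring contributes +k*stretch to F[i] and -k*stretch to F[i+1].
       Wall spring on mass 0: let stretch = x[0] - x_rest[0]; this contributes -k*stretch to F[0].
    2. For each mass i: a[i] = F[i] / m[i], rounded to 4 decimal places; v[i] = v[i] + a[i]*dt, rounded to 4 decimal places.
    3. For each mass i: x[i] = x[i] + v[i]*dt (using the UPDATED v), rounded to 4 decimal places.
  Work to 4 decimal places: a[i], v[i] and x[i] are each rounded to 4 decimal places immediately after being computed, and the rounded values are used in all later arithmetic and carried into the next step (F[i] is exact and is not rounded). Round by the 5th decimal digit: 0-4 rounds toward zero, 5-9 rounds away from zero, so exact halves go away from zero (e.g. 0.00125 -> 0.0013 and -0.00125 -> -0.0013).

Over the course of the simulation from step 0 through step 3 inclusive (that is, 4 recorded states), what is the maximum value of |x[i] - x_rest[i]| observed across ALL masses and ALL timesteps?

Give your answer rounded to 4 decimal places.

Step 0: x=[6.0000 8.0000 13.0000] v=[0.0000 0.0000 0.0000]
Step 1: x=[4.0000 9.5000 13.0000] v=[-4.0000 3.0000 0.0000]
Step 2: x=[2.7500 10.0000 13.3750] v=[-2.5000 1.0000 0.7500]
Step 3: x=[3.7500 8.5625 14.1563] v=[2.0000 -2.8750 1.5625]
Max displacement = 2.2500

Answer: 2.2500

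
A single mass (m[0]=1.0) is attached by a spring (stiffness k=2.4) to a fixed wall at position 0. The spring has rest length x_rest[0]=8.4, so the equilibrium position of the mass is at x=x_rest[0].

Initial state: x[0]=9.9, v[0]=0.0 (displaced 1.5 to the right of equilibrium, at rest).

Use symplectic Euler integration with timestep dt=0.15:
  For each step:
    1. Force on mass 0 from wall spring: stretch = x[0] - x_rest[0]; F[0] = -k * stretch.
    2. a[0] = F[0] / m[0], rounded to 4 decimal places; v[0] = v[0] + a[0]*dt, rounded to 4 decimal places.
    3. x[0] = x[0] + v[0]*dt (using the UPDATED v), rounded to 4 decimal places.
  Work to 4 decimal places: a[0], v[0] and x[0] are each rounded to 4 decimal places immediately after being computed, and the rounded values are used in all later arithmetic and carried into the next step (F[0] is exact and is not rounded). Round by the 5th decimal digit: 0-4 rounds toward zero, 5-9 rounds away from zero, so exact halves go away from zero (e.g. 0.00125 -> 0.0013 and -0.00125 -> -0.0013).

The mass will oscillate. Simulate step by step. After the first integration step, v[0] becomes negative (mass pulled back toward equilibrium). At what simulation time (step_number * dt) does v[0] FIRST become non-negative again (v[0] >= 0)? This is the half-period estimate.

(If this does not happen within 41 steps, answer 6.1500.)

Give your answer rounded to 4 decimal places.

Step 0: x=[9.9000] v=[0.0000]
Step 1: x=[9.8190] v=[-0.5400]
Step 2: x=[9.6614] v=[-1.0508]
Step 3: x=[9.4357] v=[-1.5049]
Step 4: x=[9.1540] v=[-1.8778]
Step 5: x=[8.8316] v=[-2.1492]
Step 6: x=[8.4859] v=[-2.3046]
Step 7: x=[8.1356] v=[-2.3355]
Step 8: x=[7.7996] v=[-2.2403]
Step 9: x=[7.4960] v=[-2.0242]
Step 10: x=[7.2412] v=[-1.6988]
Step 11: x=[7.0490] v=[-1.2816]
Step 12: x=[6.9297] v=[-0.7952]
Step 13: x=[6.8898] v=[-0.2659]
Step 14: x=[6.9315] v=[0.2778]
First v>=0 after going negative at step 14, time=2.1000

Answer: 2.1000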